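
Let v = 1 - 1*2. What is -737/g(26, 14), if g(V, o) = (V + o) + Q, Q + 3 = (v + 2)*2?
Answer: -737/39 ≈ -18.897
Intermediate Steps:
v = -1 (v = 1 - 2 = -1)
Q = -1 (Q = -3 + (-1 + 2)*2 = -3 + 1*2 = -3 + 2 = -1)
g(V, o) = -1 + V + o (g(V, o) = (V + o) - 1 = -1 + V + o)
-737/g(26, 14) = -737/(-1 + 26 + 14) = -737/39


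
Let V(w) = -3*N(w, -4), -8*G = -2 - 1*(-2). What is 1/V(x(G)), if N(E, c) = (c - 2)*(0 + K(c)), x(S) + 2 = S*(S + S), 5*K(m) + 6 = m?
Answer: -1/36 ≈ -0.027778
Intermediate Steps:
K(m) = -6/5 + m/5
G = 0 (G = -(-2 - 1*(-2))/8 = -(-2 + 2)/8 = -⅛*0 = 0)
x(S) = -2 + 2*S² (x(S) = -2 + S*(S + S) = -2 + S*(2*S) = -2 + 2*S²)
N(E, c) = (-2 + c)*(-6/5 + c/5) (N(E, c) = (c - 2)*(0 + (-6/5 + c/5)) = (-2 + c)*(-6/5 + c/5))
V(w) = -36 (V(w) = -3*(-6 - 4)*(-2 - 4)/5 = -3*(-10)*(-6)/5 = -3*12 = -36)
1/V(x(G)) = 1/(-36) = -1/36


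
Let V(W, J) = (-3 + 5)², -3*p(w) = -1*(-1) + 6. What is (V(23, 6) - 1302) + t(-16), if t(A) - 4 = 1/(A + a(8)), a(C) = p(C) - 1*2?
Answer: -78937/61 ≈ -1294.0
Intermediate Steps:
p(w) = -7/3 (p(w) = -(-1*(-1) + 6)/3 = -(1 + 6)/3 = -⅓*7 = -7/3)
a(C) = -13/3 (a(C) = -7/3 - 1*2 = -7/3 - 2 = -13/3)
V(W, J) = 4 (V(W, J) = 2² = 4)
t(A) = 4 + 1/(-13/3 + A) (t(A) = 4 + 1/(A - 13/3) = 4 + 1/(-13/3 + A))
(V(23, 6) - 1302) + t(-16) = (4 - 1302) + (-49 + 12*(-16))/(-13 + 3*(-16)) = -1298 + (-49 - 192)/(-13 - 48) = -1298 - 241/(-61) = -1298 - 1/61*(-241) = -1298 + 241/61 = -78937/61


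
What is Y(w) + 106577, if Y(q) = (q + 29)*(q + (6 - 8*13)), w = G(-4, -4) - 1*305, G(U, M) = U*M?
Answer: 207197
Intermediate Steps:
G(U, M) = M*U
w = -289 (w = -4*(-4) - 1*305 = 16 - 305 = -289)
Y(q) = (-98 + q)*(29 + q) (Y(q) = (29 + q)*(q + (6 - 104)) = (29 + q)*(q - 98) = (29 + q)*(-98 + q) = (-98 + q)*(29 + q))
Y(w) + 106577 = (-2842 + (-289)² - 69*(-289)) + 106577 = (-2842 + 83521 + 19941) + 106577 = 100620 + 106577 = 207197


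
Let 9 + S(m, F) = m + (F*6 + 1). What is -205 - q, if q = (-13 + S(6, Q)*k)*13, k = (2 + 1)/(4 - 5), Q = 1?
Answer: 120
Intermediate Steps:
S(m, F) = -8 + m + 6*F (S(m, F) = -9 + (m + (F*6 + 1)) = -9 + (m + (6*F + 1)) = -9 + (m + (1 + 6*F)) = -9 + (1 + m + 6*F) = -8 + m + 6*F)
k = -3 (k = 3/(-1) = 3*(-1) = -3)
q = -325 (q = (-13 + (-8 + 6 + 6*1)*(-3))*13 = (-13 + (-8 + 6 + 6)*(-3))*13 = (-13 + 4*(-3))*13 = (-13 - 12)*13 = -25*13 = -325)
-205 - q = -205 - 1*(-325) = -205 + 325 = 120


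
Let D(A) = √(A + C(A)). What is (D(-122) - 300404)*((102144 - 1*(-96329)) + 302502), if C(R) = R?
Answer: -150494893900 + 1001950*I*√61 ≈ -1.5049e+11 + 7.8255e+6*I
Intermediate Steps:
D(A) = √2*√A (D(A) = √(A + A) = √(2*A) = √2*√A)
(D(-122) - 300404)*((102144 - 1*(-96329)) + 302502) = (√2*√(-122) - 300404)*((102144 - 1*(-96329)) + 302502) = (√2*(I*√122) - 300404)*((102144 + 96329) + 302502) = (2*I*√61 - 300404)*(198473 + 302502) = (-300404 + 2*I*√61)*500975 = -150494893900 + 1001950*I*√61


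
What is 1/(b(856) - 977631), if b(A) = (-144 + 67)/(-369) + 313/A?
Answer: -315864/308798256775 ≈ -1.0229e-6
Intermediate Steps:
b(A) = 77/369 + 313/A (b(A) = -77*(-1/369) + 313/A = 77/369 + 313/A)
1/(b(856) - 977631) = 1/((77/369 + 313/856) - 977631) = 1/(181409/315864 - 977631) = 1/(-308798256775/315864) = -315864/308798256775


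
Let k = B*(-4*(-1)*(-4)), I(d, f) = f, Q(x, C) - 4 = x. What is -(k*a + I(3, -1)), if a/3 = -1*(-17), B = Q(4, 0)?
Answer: 6529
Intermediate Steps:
Q(x, C) = 4 + x
B = 8 (B = 4 + 4 = 8)
a = 51 (a = 3*(-1*(-17)) = 3*17 = 51)
k = -128 (k = 8*(-4*(-1)*(-4)) = 8*(4*(-4)) = 8*(-16) = -128)
-(k*a + I(3, -1)) = -(-128*51 - 1) = -(-6528 - 1) = -1*(-6529) = 6529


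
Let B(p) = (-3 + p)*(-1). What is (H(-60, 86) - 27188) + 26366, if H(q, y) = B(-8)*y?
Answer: 124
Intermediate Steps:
B(p) = 3 - p
H(q, y) = 11*y (H(q, y) = (3 - 1*(-8))*y = (3 + 8)*y = 11*y)
(H(-60, 86) - 27188) + 26366 = (11*86 - 27188) + 26366 = (946 - 27188) + 26366 = -26242 + 26366 = 124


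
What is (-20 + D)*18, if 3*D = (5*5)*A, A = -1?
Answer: -510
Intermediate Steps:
D = -25/3 (D = ((5*5)*(-1))/3 = (25*(-1))/3 = (⅓)*(-25) = -25/3 ≈ -8.3333)
(-20 + D)*18 = (-20 - 25/3)*18 = -85/3*18 = -510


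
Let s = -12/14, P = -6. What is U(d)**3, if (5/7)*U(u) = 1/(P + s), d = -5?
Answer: -117649/13824000 ≈ -0.0085105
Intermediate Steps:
s = -6/7 (s = -12*1/14 = -6/7 ≈ -0.85714)
U(u) = -49/240 (U(u) = 7/(5*(-6 - 6/7)) = 7/(5*(-48/7)) = (7/5)*(-7/48) = -49/240)
U(d)**3 = (-49/240)**3 = -117649/13824000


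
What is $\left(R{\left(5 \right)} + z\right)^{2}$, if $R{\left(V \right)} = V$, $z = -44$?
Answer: $1521$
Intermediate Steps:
$\left(R{\left(5 \right)} + z\right)^{2} = \left(5 - 44\right)^{2} = \left(-39\right)^{2} = 1521$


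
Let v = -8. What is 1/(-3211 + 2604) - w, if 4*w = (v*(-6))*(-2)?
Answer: 14567/607 ≈ 23.998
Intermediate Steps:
w = -24 (w = (-8*(-6)*(-2))/4 = (48*(-2))/4 = (¼)*(-96) = -24)
1/(-3211 + 2604) - w = 1/(-3211 + 2604) - 1*(-24) = 1/(-607) + 24 = -1/607 + 24 = 14567/607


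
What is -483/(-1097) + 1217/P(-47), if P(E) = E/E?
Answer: 1335532/1097 ≈ 1217.4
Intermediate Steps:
P(E) = 1
-483/(-1097) + 1217/P(-47) = -483/(-1097) + 1217/1 = -483*(-1/1097) + 1217*1 = 483/1097 + 1217 = 1335532/1097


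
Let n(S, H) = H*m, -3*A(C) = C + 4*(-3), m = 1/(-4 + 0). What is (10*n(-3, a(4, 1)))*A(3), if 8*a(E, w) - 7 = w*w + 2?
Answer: -75/8 ≈ -9.3750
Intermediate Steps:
a(E, w) = 9/8 + w**2/8 (a(E, w) = 7/8 + (w*w + 2)/8 = 7/8 + (w**2 + 2)/8 = 7/8 + (2 + w**2)/8 = 7/8 + (1/4 + w**2/8) = 9/8 + w**2/8)
m = -1/4 (m = 1/(-4) = -1/4 ≈ -0.25000)
A(C) = 4 - C/3 (A(C) = -(C + 4*(-3))/3 = -(C - 12)/3 = -(-12 + C)/3 = 4 - C/3)
n(S, H) = -H/4 (n(S, H) = H*(-1/4) = -H/4)
(10*n(-3, a(4, 1)))*A(3) = (10*(-(9/8 + (1/8)*1**2)/4))*(4 - 1/3*3) = (10*(-(9/8 + (1/8)*1)/4))*(4 - 1) = (10*(-(9/8 + 1/8)/4))*3 = (10*(-1/4*5/4))*3 = (10*(-5/16))*3 = -25/8*3 = -75/8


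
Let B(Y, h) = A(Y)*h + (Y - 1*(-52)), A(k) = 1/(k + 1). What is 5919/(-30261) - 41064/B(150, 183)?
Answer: -62606639273/309519595 ≈ -202.27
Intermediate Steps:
A(k) = 1/(1 + k)
B(Y, h) = 52 + Y + h/(1 + Y) (B(Y, h) = h/(1 + Y) + (Y - 1*(-52)) = h/(1 + Y) + (Y + 52) = h/(1 + Y) + (52 + Y) = 52 + Y + h/(1 + Y))
5919/(-30261) - 41064/B(150, 183) = 5919/(-30261) - 41064*(1 + 150)/(183 + (1 + 150)*(52 + 150)) = 5919*(-1/30261) - 41064*151/(183 + 151*202) = -1973/10087 - 41064*151/(183 + 30502) = -1973/10087 - 41064/((1/151)*30685) = -1973/10087 - 41064/30685/151 = -1973/10087 - 41064*151/30685 = -1973/10087 - 6200664/30685 = -62606639273/309519595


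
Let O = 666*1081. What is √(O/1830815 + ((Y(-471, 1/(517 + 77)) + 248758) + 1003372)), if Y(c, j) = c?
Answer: √14517012277516385/107695 ≈ 1118.8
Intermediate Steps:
O = 719946
√(O/1830815 + ((Y(-471, 1/(517 + 77)) + 248758) + 1003372)) = √(719946/1830815 + ((-471 + 248758) + 1003372)) = √(719946*(1/1830815) + (248287 + 1003372)) = √(719946/1830815 + 1251659) = √(2291556792031/1830815) = √14517012277516385/107695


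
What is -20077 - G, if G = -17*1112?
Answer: -1173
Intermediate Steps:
G = -18904
-20077 - G = -20077 - 1*(-18904) = -20077 + 18904 = -1173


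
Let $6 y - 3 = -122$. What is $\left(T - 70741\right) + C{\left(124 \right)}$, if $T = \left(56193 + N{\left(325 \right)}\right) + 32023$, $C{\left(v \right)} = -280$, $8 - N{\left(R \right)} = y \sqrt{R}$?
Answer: $17203 + \frac{595 \sqrt{13}}{6} \approx 17561.0$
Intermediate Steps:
$y = - \frac{119}{6}$ ($y = \frac{1}{2} + \frac{1}{6} \left(-122\right) = \frac{1}{2} - \frac{61}{3} = - \frac{119}{6} \approx -19.833$)
$N{\left(R \right)} = 8 + \frac{119 \sqrt{R}}{6}$ ($N{\left(R \right)} = 8 - - \frac{119 \sqrt{R}}{6} = 8 + \frac{119 \sqrt{R}}{6}$)
$T = 88224 + \frac{595 \sqrt{13}}{6}$ ($T = \left(56193 + \left(8 + \frac{119 \sqrt{325}}{6}\right)\right) + 32023 = \left(56193 + \left(8 + \frac{119 \cdot 5 \sqrt{13}}{6}\right)\right) + 32023 = \left(56193 + \left(8 + \frac{595 \sqrt{13}}{6}\right)\right) + 32023 = \left(56201 + \frac{595 \sqrt{13}}{6}\right) + 32023 = 88224 + \frac{595 \sqrt{13}}{6} \approx 88582.0$)
$\left(T - 70741\right) + C{\left(124 \right)} = \left(\left(88224 + \frac{595 \sqrt{13}}{6}\right) - 70741\right) - 280 = \left(17483 + \frac{595 \sqrt{13}}{6}\right) - 280 = 17203 + \frac{595 \sqrt{13}}{6}$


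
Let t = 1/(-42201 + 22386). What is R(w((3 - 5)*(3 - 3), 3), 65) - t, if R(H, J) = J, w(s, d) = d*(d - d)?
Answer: 1287976/19815 ≈ 65.000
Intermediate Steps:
w(s, d) = 0 (w(s, d) = d*0 = 0)
t = -1/19815 (t = 1/(-19815) = -1/19815 ≈ -5.0467e-5)
R(w((3 - 5)*(3 - 3), 3), 65) - t = 65 - 1*(-1/19815) = 65 + 1/19815 = 1287976/19815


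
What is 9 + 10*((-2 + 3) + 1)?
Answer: 29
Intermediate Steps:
9 + 10*((-2 + 3) + 1) = 9 + 10*(1 + 1) = 9 + 10*2 = 9 + 20 = 29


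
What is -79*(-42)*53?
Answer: 175854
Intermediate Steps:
-79*(-42)*53 = 3318*53 = 175854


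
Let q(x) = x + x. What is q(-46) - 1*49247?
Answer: -49339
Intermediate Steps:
q(x) = 2*x
q(-46) - 1*49247 = 2*(-46) - 1*49247 = -92 - 49247 = -49339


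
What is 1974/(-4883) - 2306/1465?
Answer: -14152108/7153595 ≈ -1.9783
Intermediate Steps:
1974/(-4883) - 2306/1465 = 1974*(-1/4883) - 2306*1/1465 = -1974/4883 - 2306/1465 = -14152108/7153595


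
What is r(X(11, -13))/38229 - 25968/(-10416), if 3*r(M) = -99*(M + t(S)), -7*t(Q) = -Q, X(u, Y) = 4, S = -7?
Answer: 6886802/2765231 ≈ 2.4905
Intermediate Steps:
t(Q) = Q/7 (t(Q) = -(-1)*Q/7 = Q/7)
r(M) = 33 - 33*M (r(M) = (-99*(M + (⅐)*(-7)))/3 = (-99*(M - 1))/3 = (-99*(-1 + M))/3 = (99 - 99*M)/3 = 33 - 33*M)
r(X(11, -13))/38229 - 25968/(-10416) = (33 - 33*4)/38229 - 25968/(-10416) = (33 - 132)*(1/38229) - 25968*(-1/10416) = -99*1/38229 + 541/217 = -33/12743 + 541/217 = 6886802/2765231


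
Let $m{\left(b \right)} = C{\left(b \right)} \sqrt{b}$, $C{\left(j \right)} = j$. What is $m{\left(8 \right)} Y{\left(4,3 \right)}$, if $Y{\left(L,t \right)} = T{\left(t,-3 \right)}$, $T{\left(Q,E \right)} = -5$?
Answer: $- 80 \sqrt{2} \approx -113.14$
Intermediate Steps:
$m{\left(b \right)} = b^{\frac{3}{2}}$ ($m{\left(b \right)} = b \sqrt{b} = b^{\frac{3}{2}}$)
$Y{\left(L,t \right)} = -5$
$m{\left(8 \right)} Y{\left(4,3 \right)} = 8^{\frac{3}{2}} \left(-5\right) = 16 \sqrt{2} \left(-5\right) = - 80 \sqrt{2}$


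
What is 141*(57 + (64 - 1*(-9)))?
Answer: 18330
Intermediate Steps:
141*(57 + (64 - 1*(-9))) = 141*(57 + (64 + 9)) = 141*(57 + 73) = 141*130 = 18330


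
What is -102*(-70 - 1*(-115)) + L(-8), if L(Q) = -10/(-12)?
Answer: -27535/6 ≈ -4589.2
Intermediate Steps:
L(Q) = 5/6 (L(Q) = -10*(-1/12) = 5/6)
-102*(-70 - 1*(-115)) + L(-8) = -102*(-70 - 1*(-115)) + 5/6 = -102*(-70 + 115) + 5/6 = -102*45 + 5/6 = -4590 + 5/6 = -27535/6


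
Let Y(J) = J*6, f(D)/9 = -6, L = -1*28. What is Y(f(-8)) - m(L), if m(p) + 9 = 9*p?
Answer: -63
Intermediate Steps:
L = -28
m(p) = -9 + 9*p
f(D) = -54 (f(D) = 9*(-6) = -54)
Y(J) = 6*J
Y(f(-8)) - m(L) = 6*(-54) - (-9 + 9*(-28)) = -324 - (-9 - 252) = -324 - 1*(-261) = -324 + 261 = -63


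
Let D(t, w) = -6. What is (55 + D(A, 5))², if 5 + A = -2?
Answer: 2401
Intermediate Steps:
A = -7 (A = -5 - 2 = -7)
(55 + D(A, 5))² = (55 - 6)² = 49² = 2401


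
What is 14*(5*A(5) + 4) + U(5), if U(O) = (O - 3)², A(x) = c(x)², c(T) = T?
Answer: 1810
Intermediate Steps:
A(x) = x²
U(O) = (-3 + O)²
14*(5*A(5) + 4) + U(5) = 14*(5*5² + 4) + (-3 + 5)² = 14*(5*25 + 4) + 2² = 14*(125 + 4) + 4 = 14*129 + 4 = 1806 + 4 = 1810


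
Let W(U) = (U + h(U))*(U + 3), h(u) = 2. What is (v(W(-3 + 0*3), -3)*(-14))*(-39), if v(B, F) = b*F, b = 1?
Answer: -1638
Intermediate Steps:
W(U) = (2 + U)*(3 + U) (W(U) = (U + 2)*(U + 3) = (2 + U)*(3 + U))
v(B, F) = F (v(B, F) = 1*F = F)
(v(W(-3 + 0*3), -3)*(-14))*(-39) = -3*(-14)*(-39) = 42*(-39) = -1638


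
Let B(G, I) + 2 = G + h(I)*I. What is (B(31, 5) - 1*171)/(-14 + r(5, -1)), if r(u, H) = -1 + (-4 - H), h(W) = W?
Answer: 13/2 ≈ 6.5000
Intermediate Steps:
r(u, H) = -5 - H
B(G, I) = -2 + G + I**2 (B(G, I) = -2 + (G + I*I) = -2 + (G + I**2) = -2 + G + I**2)
(B(31, 5) - 1*171)/(-14 + r(5, -1)) = ((-2 + 31 + 5**2) - 1*171)/(-14 + (-5 - 1*(-1))) = ((-2 + 31 + 25) - 171)/(-14 + (-5 + 1)) = (54 - 171)/(-14 - 4) = -117/(-18) = -117*(-1/18) = 13/2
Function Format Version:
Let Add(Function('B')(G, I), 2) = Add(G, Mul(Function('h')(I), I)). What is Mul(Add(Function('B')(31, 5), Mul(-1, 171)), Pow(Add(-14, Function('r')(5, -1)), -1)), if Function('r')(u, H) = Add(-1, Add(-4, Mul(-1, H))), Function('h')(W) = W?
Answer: Rational(13, 2) ≈ 6.5000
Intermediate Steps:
Function('r')(u, H) = Add(-5, Mul(-1, H))
Function('B')(G, I) = Add(-2, G, Pow(I, 2)) (Function('B')(G, I) = Add(-2, Add(G, Mul(I, I))) = Add(-2, Add(G, Pow(I, 2))) = Add(-2, G, Pow(I, 2)))
Mul(Add(Function('B')(31, 5), Mul(-1, 171)), Pow(Add(-14, Function('r')(5, -1)), -1)) = Mul(Add(Add(-2, 31, Pow(5, 2)), Mul(-1, 171)), Pow(Add(-14, Add(-5, Mul(-1, -1))), -1)) = Mul(Add(Add(-2, 31, 25), -171), Pow(Add(-14, Add(-5, 1)), -1)) = Mul(Add(54, -171), Pow(Add(-14, -4), -1)) = Mul(-117, Pow(-18, -1)) = Mul(-117, Rational(-1, 18)) = Rational(13, 2)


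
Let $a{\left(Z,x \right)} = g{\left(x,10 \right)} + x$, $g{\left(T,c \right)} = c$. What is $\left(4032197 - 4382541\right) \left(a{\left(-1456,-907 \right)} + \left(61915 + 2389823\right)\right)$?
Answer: $-858637439304$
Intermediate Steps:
$a{\left(Z,x \right)} = 10 + x$
$\left(4032197 - 4382541\right) \left(a{\left(-1456,-907 \right)} + \left(61915 + 2389823\right)\right) = \left(4032197 - 4382541\right) \left(\left(10 - 907\right) + \left(61915 + 2389823\right)\right) = - 350344 \left(-897 + 2451738\right) = \left(-350344\right) 2450841 = -858637439304$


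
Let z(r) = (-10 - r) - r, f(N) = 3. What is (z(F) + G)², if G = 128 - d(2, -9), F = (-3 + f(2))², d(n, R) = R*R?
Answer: 1369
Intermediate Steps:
d(n, R) = R²
F = 0 (F = (-3 + 3)² = 0² = 0)
z(r) = -10 - 2*r
G = 47 (G = 128 - 1*(-9)² = 128 - 1*81 = 128 - 81 = 47)
(z(F) + G)² = ((-10 - 2*0) + 47)² = ((-10 + 0) + 47)² = (-10 + 47)² = 37² = 1369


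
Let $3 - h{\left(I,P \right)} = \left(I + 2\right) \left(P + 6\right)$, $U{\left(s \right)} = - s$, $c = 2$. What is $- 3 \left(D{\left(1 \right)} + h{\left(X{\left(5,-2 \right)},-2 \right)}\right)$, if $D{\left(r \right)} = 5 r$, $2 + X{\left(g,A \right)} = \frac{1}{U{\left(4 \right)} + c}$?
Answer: $-30$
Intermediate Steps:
$X{\left(g,A \right)} = - \frac{5}{2}$ ($X{\left(g,A \right)} = -2 + \frac{1}{\left(-1\right) 4 + 2} = -2 + \frac{1}{-4 + 2} = -2 + \frac{1}{-2} = -2 - \frac{1}{2} = - \frac{5}{2}$)
$h{\left(I,P \right)} = 3 - \left(2 + I\right) \left(6 + P\right)$ ($h{\left(I,P \right)} = 3 - \left(I + 2\right) \left(P + 6\right) = 3 - \left(2 + I\right) \left(6 + P\right)$)
$- 3 \left(D{\left(1 \right)} + h{\left(X{\left(5,-2 \right)},-2 \right)}\right) = - 3 \left(5 \cdot 1 - \left(-10 + 5\right)\right) = - 3 \left(5 + \left(-9 + 15 + 4 - 5\right)\right) = - 3 \left(5 + 5\right) = \left(-3\right) 10 = -30$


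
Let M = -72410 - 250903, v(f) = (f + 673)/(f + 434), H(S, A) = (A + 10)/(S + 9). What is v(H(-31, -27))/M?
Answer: -4941/1030829615 ≈ -4.7932e-6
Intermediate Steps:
H(S, A) = (10 + A)/(9 + S)
v(f) = (673 + f)/(434 + f)
M = -323313
v(H(-31, -27))/M = ((673 + (10 - 27)/(9 - 31))/(434 + (10 - 27)/(9 - 31)))/(-323313) = ((673 - 17/(-22))/(434 - 17/(-22)))*(-1/323313) = ((673 - 1/22*(-17))/(434 - 1/22*(-17)))*(-1/323313) = ((673 + 17/22)/(434 + 17/22))*(-1/323313) = ((14823/22)/(9565/22))*(-1/323313) = ((22/9565)*(14823/22))*(-1/323313) = (14823/9565)*(-1/323313) = -4941/1030829615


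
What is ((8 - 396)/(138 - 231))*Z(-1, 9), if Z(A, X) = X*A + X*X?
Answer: 9312/31 ≈ 300.39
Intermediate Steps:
Z(A, X) = X² + A*X (Z(A, X) = A*X + X² = X² + A*X)
((8 - 396)/(138 - 231))*Z(-1, 9) = ((8 - 396)/(138 - 231))*(9*(-1 + 9)) = (-388/(-93))*(9*8) = -388*(-1/93)*72 = (388/93)*72 = 9312/31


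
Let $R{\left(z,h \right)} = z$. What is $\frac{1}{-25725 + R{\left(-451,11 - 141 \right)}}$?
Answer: $- \frac{1}{26176} \approx -3.8203 \cdot 10^{-5}$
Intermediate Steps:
$\frac{1}{-25725 + R{\left(-451,11 - 141 \right)}} = \frac{1}{-25725 - 451} = \frac{1}{-26176} = - \frac{1}{26176}$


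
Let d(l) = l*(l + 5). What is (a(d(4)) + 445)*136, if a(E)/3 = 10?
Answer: 64600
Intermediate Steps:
d(l) = l*(5 + l)
a(E) = 30 (a(E) = 3*10 = 30)
(a(d(4)) + 445)*136 = (30 + 445)*136 = 475*136 = 64600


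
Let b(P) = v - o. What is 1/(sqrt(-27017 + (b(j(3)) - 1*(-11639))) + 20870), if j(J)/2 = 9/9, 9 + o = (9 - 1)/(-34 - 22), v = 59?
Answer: 146090/3049005469 - I*sqrt(750183)/3049005469 ≈ 4.7914e-5 - 2.8407e-7*I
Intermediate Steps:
o = -64/7 (o = -9 + (9 - 1)/(-34 - 22) = -9 + 8/(-56) = -9 + 8*(-1/56) = -9 - 1/7 = -64/7 ≈ -9.1429)
j(J) = 2 (j(J) = 2*(9/9) = 2*(9*(1/9)) = 2*1 = 2)
b(P) = 477/7 (b(P) = 59 - 1*(-64/7) = 59 + 64/7 = 477/7)
1/(sqrt(-27017 + (b(j(3)) - 1*(-11639))) + 20870) = 1/(sqrt(-27017 + (477/7 - 1*(-11639))) + 20870) = 1/(sqrt(-27017 + (477/7 + 11639)) + 20870) = 1/(sqrt(-27017 + 81950/7) + 20870) = 1/(sqrt(-107169/7) + 20870) = 1/(I*sqrt(750183)/7 + 20870) = 1/(20870 + I*sqrt(750183)/7)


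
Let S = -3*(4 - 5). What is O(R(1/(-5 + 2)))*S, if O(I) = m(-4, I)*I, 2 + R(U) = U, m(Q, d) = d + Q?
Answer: 133/3 ≈ 44.333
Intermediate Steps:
m(Q, d) = Q + d
R(U) = -2 + U
O(I) = I*(-4 + I) (O(I) = (-4 + I)*I = I*(-4 + I))
S = 3 (S = -3*(-1) = 3)
O(R(1/(-5 + 2)))*S = ((-2 + 1/(-5 + 2))*(-4 + (-2 + 1/(-5 + 2))))*3 = ((-2 + 1/(-3))*(-4 + (-2 + 1/(-3))))*3 = ((-2 - 1/3)*(-4 + (-2 - 1/3)))*3 = -7*(-4 - 7/3)/3*3 = -7/3*(-19/3)*3 = (133/9)*3 = 133/3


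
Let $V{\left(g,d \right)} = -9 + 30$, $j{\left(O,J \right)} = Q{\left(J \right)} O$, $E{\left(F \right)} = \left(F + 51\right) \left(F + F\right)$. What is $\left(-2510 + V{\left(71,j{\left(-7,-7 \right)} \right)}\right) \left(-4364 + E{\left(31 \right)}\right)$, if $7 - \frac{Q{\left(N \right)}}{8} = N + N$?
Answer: $-1792080$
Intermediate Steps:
$Q{\left(N \right)} = 56 - 16 N$ ($Q{\left(N \right)} = 56 - 8 \left(N + N\right) = 56 - 8 \cdot 2 N = 56 - 16 N$)
$E{\left(F \right)} = 2 F \left(51 + F\right)$ ($E{\left(F \right)} = \left(51 + F\right) 2 F = 2 F \left(51 + F\right)$)
$j{\left(O,J \right)} = O \left(56 - 16 J\right)$ ($j{\left(O,J \right)} = \left(56 - 16 J\right) O = O \left(56 - 16 J\right)$)
$V{\left(g,d \right)} = 21$
$\left(-2510 + V{\left(71,j{\left(-7,-7 \right)} \right)}\right) \left(-4364 + E{\left(31 \right)}\right) = \left(-2510 + 21\right) \left(-4364 + 2 \cdot 31 \left(51 + 31\right)\right) = - 2489 \left(-4364 + 2 \cdot 31 \cdot 82\right) = - 2489 \left(-4364 + 5084\right) = \left(-2489\right) 720 = -1792080$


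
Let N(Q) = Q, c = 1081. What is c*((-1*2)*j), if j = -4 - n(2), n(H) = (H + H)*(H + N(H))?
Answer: 43240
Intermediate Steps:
n(H) = 4*H² (n(H) = (H + H)*(H + H) = (2*H)*(2*H) = 4*H²)
j = -20 (j = -4 - 4*2² = -4 - 4*4 = -4 - 1*16 = -4 - 16 = -20)
c*((-1*2)*j) = 1081*(-1*2*(-20)) = 1081*(-2*(-20)) = 1081*40 = 43240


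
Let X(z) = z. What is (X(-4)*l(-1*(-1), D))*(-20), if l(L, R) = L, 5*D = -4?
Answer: 80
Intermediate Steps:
D = -⅘ (D = (⅕)*(-4) = -⅘ ≈ -0.80000)
(X(-4)*l(-1*(-1), D))*(-20) = -(-4)*(-1)*(-20) = -4*1*(-20) = -4*(-20) = 80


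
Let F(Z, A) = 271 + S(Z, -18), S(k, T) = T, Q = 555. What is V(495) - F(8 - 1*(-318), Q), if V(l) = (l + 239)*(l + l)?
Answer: 726407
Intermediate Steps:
V(l) = 2*l*(239 + l) (V(l) = (239 + l)*(2*l) = 2*l*(239 + l))
F(Z, A) = 253 (F(Z, A) = 271 - 18 = 253)
V(495) - F(8 - 1*(-318), Q) = 2*495*(239 + 495) - 1*253 = 2*495*734 - 253 = 726660 - 253 = 726407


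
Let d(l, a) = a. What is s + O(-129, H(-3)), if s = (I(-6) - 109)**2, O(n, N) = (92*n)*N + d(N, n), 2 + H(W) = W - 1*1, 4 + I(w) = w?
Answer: 85240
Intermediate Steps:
I(w) = -4 + w
H(W) = -3 + W (H(W) = -2 + (W - 1*1) = -2 + (W - 1) = -2 + (-1 + W) = -3 + W)
O(n, N) = n + 92*N*n (O(n, N) = (92*n)*N + n = 92*N*n + n = n + 92*N*n)
s = 14161 (s = ((-4 - 6) - 109)**2 = (-10 - 109)**2 = (-119)**2 = 14161)
s + O(-129, H(-3)) = 14161 - 129*(1 + 92*(-3 - 3)) = 14161 - 129*(1 + 92*(-6)) = 14161 - 129*(1 - 552) = 14161 - 129*(-551) = 14161 + 71079 = 85240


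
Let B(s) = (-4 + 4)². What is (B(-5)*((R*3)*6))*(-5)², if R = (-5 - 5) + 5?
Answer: 0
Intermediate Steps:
B(s) = 0 (B(s) = 0² = 0)
R = -5 (R = -10 + 5 = -5)
(B(-5)*((R*3)*6))*(-5)² = (0*(-5*3*6))*(-5)² = (0*(-15*6))*25 = (0*(-90))*25 = 0*25 = 0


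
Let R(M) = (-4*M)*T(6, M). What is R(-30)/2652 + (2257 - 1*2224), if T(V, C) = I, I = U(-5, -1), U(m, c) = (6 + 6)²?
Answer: 8733/221 ≈ 39.516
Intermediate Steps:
U(m, c) = 144 (U(m, c) = 12² = 144)
I = 144
T(V, C) = 144
R(M) = -576*M (R(M) = -4*M*144 = -576*M)
R(-30)/2652 + (2257 - 1*2224) = -576*(-30)/2652 + (2257 - 1*2224) = 17280*(1/2652) + (2257 - 2224) = 1440/221 + 33 = 8733/221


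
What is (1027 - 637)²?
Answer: 152100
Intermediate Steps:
(1027 - 637)² = 390² = 152100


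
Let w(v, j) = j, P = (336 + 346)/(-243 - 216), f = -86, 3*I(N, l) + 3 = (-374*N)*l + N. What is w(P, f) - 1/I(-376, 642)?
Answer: -7764099697/90280229 ≈ -86.000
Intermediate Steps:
I(N, l) = -1 + N/3 - 374*N*l/3 (I(N, l) = -1 + ((-374*N)*l + N)/3 = -1 + (-374*N*l + N)/3 = -1 + (N - 374*N*l)/3 = -1 + (N/3 - 374*N*l/3) = -1 + N/3 - 374*N*l/3)
P = -682/459 (P = 682/(-459) = 682*(-1/459) = -682/459 ≈ -1.4858)
w(P, f) - 1/I(-376, 642) = -86 - 1/(-1 + (⅓)*(-376) - 374/3*(-376)*642) = -86 - 1/(-1 - 376/3 + 30093536) = -86 - 1/90280229/3 = -86 - 1*3/90280229 = -86 - 3/90280229 = -7764099697/90280229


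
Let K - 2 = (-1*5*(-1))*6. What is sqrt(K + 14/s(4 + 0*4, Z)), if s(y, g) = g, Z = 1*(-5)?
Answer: sqrt(730)/5 ≈ 5.4037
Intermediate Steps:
K = 32 (K = 2 + (-1*5*(-1))*6 = 2 - 5*(-1)*6 = 2 + 5*6 = 2 + 30 = 32)
Z = -5
sqrt(K + 14/s(4 + 0*4, Z)) = sqrt(32 + 14/(-5)) = sqrt(32 + 14*(-1/5)) = sqrt(32 - 14/5) = sqrt(146/5) = sqrt(730)/5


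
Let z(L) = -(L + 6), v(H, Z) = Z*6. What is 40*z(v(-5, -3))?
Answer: 480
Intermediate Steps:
v(H, Z) = 6*Z
z(L) = -6 - L (z(L) = -(6 + L) = -6 - L)
40*z(v(-5, -3)) = 40*(-6 - 6*(-3)) = 40*(-6 - 1*(-18)) = 40*(-6 + 18) = 40*12 = 480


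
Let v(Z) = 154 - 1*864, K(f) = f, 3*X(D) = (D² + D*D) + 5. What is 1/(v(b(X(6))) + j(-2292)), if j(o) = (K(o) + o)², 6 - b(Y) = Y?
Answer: 1/21012346 ≈ 4.7591e-8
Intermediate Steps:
X(D) = 5/3 + 2*D²/3 (X(D) = ((D² + D*D) + 5)/3 = ((D² + D²) + 5)/3 = (2*D² + 5)/3 = (5 + 2*D²)/3 = 5/3 + 2*D²/3)
b(Y) = 6 - Y
j(o) = 4*o² (j(o) = (o + o)² = (2*o)² = 4*o²)
v(Z) = -710 (v(Z) = 154 - 864 = -710)
1/(v(b(X(6))) + j(-2292)) = 1/(-710 + 4*(-2292)²) = 1/(-710 + 4*5253264) = 1/(-710 + 21013056) = 1/21012346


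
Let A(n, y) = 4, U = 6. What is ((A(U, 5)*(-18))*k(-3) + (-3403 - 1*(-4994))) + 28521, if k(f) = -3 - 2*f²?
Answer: 31624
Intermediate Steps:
((A(U, 5)*(-18))*k(-3) + (-3403 - 1*(-4994))) + 28521 = ((4*(-18))*(-3 - 2*(-3)²) + (-3403 - 1*(-4994))) + 28521 = (-72*(-3 - 2*9) + (-3403 + 4994)) + 28521 = (-72*(-3 - 18) + 1591) + 28521 = (-72*(-21) + 1591) + 28521 = (1512 + 1591) + 28521 = 3103 + 28521 = 31624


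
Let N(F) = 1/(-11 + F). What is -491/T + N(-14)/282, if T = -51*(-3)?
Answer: -1153901/359550 ≈ -3.2093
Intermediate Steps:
T = 153 (T = -17*(-9) = 153)
-491/T + N(-14)/282 = -491/153 + 1/(-11 - 14*282) = -491*1/153 + (1/282)/(-25) = -491/153 - 1/25*1/282 = -491/153 - 1/7050 = -1153901/359550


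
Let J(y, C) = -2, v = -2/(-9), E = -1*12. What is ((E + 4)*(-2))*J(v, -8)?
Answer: -32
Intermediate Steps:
E = -12
v = 2/9 (v = -2*(-⅑) = 2/9 ≈ 0.22222)
((E + 4)*(-2))*J(v, -8) = ((-12 + 4)*(-2))*(-2) = -8*(-2)*(-2) = 16*(-2) = -32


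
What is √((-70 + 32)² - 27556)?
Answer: 16*I*√102 ≈ 161.59*I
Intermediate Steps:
√((-70 + 32)² - 27556) = √((-38)² - 27556) = √(1444 - 27556) = √(-26112) = 16*I*√102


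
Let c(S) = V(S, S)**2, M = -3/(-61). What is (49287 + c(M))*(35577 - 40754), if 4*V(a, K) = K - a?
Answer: -255158799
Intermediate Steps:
M = 3/61 (M = -3*(-1/61) = 3/61 ≈ 0.049180)
V(a, K) = -a/4 + K/4 (V(a, K) = (K - a)/4 = -a/4 + K/4)
c(S) = 0 (c(S) = (-S/4 + S/4)**2 = 0**2 = 0)
(49287 + c(M))*(35577 - 40754) = (49287 + 0)*(35577 - 40754) = 49287*(-5177) = -255158799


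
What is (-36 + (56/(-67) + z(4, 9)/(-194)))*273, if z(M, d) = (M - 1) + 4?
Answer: -130838253/12998 ≈ -10066.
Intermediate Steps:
z(M, d) = 3 + M (z(M, d) = (-1 + M) + 4 = 3 + M)
(-36 + (56/(-67) + z(4, 9)/(-194)))*273 = (-36 + (56/(-67) + (3 + 4)/(-194)))*273 = (-36 + (56*(-1/67) + 7*(-1/194)))*273 = (-36 + (-56/67 - 7/194))*273 = (-36 - 11333/12998)*273 = -479261/12998*273 = -130838253/12998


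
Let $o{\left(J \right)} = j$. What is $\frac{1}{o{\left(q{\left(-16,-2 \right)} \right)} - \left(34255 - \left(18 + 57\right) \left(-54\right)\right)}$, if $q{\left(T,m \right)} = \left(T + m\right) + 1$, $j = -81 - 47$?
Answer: $- \frac{1}{38433} \approx -2.6019 \cdot 10^{-5}$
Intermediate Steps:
$j = -128$ ($j = -81 - 47 = -128$)
$q{\left(T,m \right)} = 1 + T + m$
$o{\left(J \right)} = -128$
$\frac{1}{o{\left(q{\left(-16,-2 \right)} \right)} - \left(34255 - \left(18 + 57\right) \left(-54\right)\right)} = \frac{1}{-128 - \left(34255 - \left(18 + 57\right) \left(-54\right)\right)} = \frac{1}{-128 + \left(75 \left(-54\right) - 34255\right)} = \frac{1}{-128 - 38305} = \frac{1}{-38433} = - \frac{1}{38433}$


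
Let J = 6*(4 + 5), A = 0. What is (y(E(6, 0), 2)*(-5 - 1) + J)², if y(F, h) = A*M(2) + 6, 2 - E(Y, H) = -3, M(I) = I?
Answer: 324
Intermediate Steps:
E(Y, H) = 5 (E(Y, H) = 2 - 1*(-3) = 2 + 3 = 5)
y(F, h) = 6 (y(F, h) = 0*2 + 6 = 0 + 6 = 6)
J = 54 (J = 6*9 = 54)
(y(E(6, 0), 2)*(-5 - 1) + J)² = (6*(-5 - 1) + 54)² = (6*(-6) + 54)² = (-36 + 54)² = 18² = 324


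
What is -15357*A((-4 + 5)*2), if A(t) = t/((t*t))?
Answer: -15357/2 ≈ -7678.5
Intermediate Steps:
A(t) = 1/t (A(t) = t/(t**2) = t/t**2 = 1/t)
-15357*A((-4 + 5)*2) = -15357*1/(2*(-4 + 5)) = -15357/(1*2) = -15357/2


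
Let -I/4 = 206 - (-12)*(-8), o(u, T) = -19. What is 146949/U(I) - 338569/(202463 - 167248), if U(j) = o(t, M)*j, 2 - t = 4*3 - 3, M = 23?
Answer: 42624949/5352680 ≈ 7.9633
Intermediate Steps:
t = -7 (t = 2 - (4*3 - 3) = 2 - (12 - 3) = 2 - 1*9 = 2 - 9 = -7)
I = -440 (I = -4*(206 - (-12)*(-8)) = -4*(206 - 1*96) = -4*(206 - 96) = -4*110 = -440)
U(j) = -19*j
146949/U(I) - 338569/(202463 - 167248) = 146949/((-19*(-440))) - 338569/(202463 - 167248) = 146949/8360 - 338569/35215 = 146949*(1/8360) - 338569*1/35215 = 13359/760 - 338569/35215 = 42624949/5352680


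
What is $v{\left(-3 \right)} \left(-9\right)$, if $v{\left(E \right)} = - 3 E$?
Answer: $-81$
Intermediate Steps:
$v{\left(-3 \right)} \left(-9\right) = \left(-3\right) \left(-3\right) \left(-9\right) = 9 \left(-9\right) = -81$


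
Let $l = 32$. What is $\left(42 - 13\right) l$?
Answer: $928$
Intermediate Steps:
$\left(42 - 13\right) l = \left(42 - 13\right) 32 = 29 \cdot 32 = 928$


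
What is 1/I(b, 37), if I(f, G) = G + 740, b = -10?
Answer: 1/777 ≈ 0.0012870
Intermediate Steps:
I(f, G) = 740 + G
1/I(b, 37) = 1/(740 + 37) = 1/777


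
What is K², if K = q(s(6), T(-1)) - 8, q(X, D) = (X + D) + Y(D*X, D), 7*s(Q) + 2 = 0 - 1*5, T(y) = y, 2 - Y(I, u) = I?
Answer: 81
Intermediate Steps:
Y(I, u) = 2 - I
s(Q) = -1 (s(Q) = -2/7 + (0 - 1*5)/7 = -2/7 + (0 - 5)/7 = -2/7 + (⅐)*(-5) = -2/7 - 5/7 = -1)
q(X, D) = 2 + D + X - D*X (q(X, D) = (X + D) + (2 - D*X) = (D + X) + (2 - D*X) = 2 + D + X - D*X)
K = -9 (K = (2 - 1 - 1 - 1*(-1)*(-1)) - 8 = (2 - 1 - 1 - 1) - 8 = -1 - 8 = -9)
K² = (-9)² = 81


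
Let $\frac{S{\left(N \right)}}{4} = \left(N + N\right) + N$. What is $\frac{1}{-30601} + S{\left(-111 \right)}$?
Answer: $- \frac{40760533}{30601} \approx -1332.0$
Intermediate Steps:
$S{\left(N \right)} = 12 N$ ($S{\left(N \right)} = 4 \left(\left(N + N\right) + N\right) = 4 \left(2 N + N\right) = 4 \cdot 3 N = 12 N$)
$\frac{1}{-30601} + S{\left(-111 \right)} = \frac{1}{-30601} + 12 \left(-111\right) = - \frac{1}{30601} - 1332 = - \frac{40760533}{30601}$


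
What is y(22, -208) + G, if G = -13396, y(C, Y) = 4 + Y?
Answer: -13600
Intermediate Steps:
y(22, -208) + G = (4 - 208) - 13396 = -204 - 13396 = -13600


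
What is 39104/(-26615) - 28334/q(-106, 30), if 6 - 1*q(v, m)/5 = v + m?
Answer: -15402841/218243 ≈ -70.577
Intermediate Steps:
q(v, m) = 30 - 5*m - 5*v (q(v, m) = 30 - 5*(v + m) = 30 - 5*(m + v) = 30 + (-5*m - 5*v) = 30 - 5*m - 5*v)
39104/(-26615) - 28334/q(-106, 30) = 39104/(-26615) - 28334/(30 - 5*30 - 5*(-106)) = 39104*(-1/26615) - 28334/(30 - 150 + 530) = -39104/26615 - 28334/410 = -39104/26615 - 28334*1/410 = -39104/26615 - 14167/205 = -15402841/218243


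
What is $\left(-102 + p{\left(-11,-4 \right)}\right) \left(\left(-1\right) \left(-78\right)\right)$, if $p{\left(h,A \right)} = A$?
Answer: $-8268$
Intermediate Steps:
$\left(-102 + p{\left(-11,-4 \right)}\right) \left(\left(-1\right) \left(-78\right)\right) = \left(-102 - 4\right) \left(\left(-1\right) \left(-78\right)\right) = \left(-106\right) 78 = -8268$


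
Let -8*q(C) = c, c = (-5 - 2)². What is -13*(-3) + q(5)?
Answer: 263/8 ≈ 32.875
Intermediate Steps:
c = 49 (c = (-7)² = 49)
q(C) = -49/8 (q(C) = -⅛*49 = -49/8)
-13*(-3) + q(5) = -13*(-3) - 49/8 = 39 - 49/8 = 263/8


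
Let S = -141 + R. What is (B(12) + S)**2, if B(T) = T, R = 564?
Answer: 189225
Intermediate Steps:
S = 423 (S = -141 + 564 = 423)
(B(12) + S)**2 = (12 + 423)**2 = 435**2 = 189225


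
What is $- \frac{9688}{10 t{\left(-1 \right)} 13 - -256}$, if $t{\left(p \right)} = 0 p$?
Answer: $- \frac{1211}{32} \approx -37.844$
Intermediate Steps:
$t{\left(p \right)} = 0$
$- \frac{9688}{10 t{\left(-1 \right)} 13 - -256} = - \frac{9688}{10 \cdot 0 \cdot 13 - -256} = - \frac{9688}{0 \cdot 13 + 256} = - \frac{9688}{0 + 256} = - \frac{9688}{256} = \left(-9688\right) \frac{1}{256} = - \frac{1211}{32}$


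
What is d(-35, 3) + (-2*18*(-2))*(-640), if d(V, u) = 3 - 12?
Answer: -46089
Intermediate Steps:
d(V, u) = -9
d(-35, 3) + (-2*18*(-2))*(-640) = -9 + (-2*18*(-2))*(-640) = -9 - 36*(-2)*(-640) = -9 + 72*(-640) = -9 - 46080 = -46089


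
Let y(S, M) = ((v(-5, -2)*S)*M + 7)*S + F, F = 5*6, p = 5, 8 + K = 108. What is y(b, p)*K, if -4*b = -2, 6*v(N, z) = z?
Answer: 9925/3 ≈ 3308.3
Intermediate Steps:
K = 100 (K = -8 + 108 = 100)
v(N, z) = z/6
b = 1/2 (b = -1/4*(-2) = 1/2 ≈ 0.50000)
F = 30
y(S, M) = 30 + S*(7 - M*S/3) (y(S, M) = ((((1/6)*(-2))*S)*M + 7)*S + 30 = ((-S/3)*M + 7)*S + 30 = (-M*S/3 + 7)*S + 30 = (7 - M*S/3)*S + 30 = S*(7 - M*S/3) + 30 = 30 + S*(7 - M*S/3))
y(b, p)*K = (30 + 7*(1/2) - 1/3*5*(1/2)**2)*100 = (30 + 7/2 - 1/3*5*1/4)*100 = (30 + 7/2 - 5/12)*100 = (397/12)*100 = 9925/3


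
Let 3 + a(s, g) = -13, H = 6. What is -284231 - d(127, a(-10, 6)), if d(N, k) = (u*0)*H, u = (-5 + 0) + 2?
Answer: -284231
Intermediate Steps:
a(s, g) = -16 (a(s, g) = -3 - 13 = -16)
u = -3 (u = -5 + 2 = -3)
d(N, k) = 0 (d(N, k) = -3*0*6 = 0*6 = 0)
-284231 - d(127, a(-10, 6)) = -284231 - 1*0 = -284231 + 0 = -284231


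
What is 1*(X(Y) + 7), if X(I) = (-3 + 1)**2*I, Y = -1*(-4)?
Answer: 23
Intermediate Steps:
Y = 4
X(I) = 4*I (X(I) = (-2)**2*I = 4*I)
1*(X(Y) + 7) = 1*(4*4 + 7) = 1*(16 + 7) = 1*23 = 23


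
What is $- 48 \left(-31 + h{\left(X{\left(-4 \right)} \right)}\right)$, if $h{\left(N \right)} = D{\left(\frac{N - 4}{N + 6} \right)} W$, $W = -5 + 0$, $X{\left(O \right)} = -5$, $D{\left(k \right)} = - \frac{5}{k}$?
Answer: $\frac{4864}{3} \approx 1621.3$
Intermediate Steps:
$W = -5$
$h{\left(N \right)} = \frac{25 \left(6 + N\right)}{-4 + N}$ ($h{\left(N \right)} = - \frac{5}{\left(N - 4\right) \frac{1}{N + 6}} \left(-5\right) = - \frac{5}{\left(-4 + N\right) \frac{1}{6 + N}} \left(-5\right) = - \frac{5}{\frac{1}{6 + N} \left(-4 + N\right)} \left(-5\right) = - 5 \frac{6 + N}{-4 + N} \left(-5\right) = - \frac{5 \left(6 + N\right)}{-4 + N} \left(-5\right) = \frac{25 \left(6 + N\right)}{-4 + N}$)
$- 48 \left(-31 + h{\left(X{\left(-4 \right)} \right)}\right) = - 48 \left(-31 + \frac{25 \left(6 - 5\right)}{-4 - 5}\right) = - 48 \left(-31 + 25 \frac{1}{-9} \cdot 1\right) = - 48 \left(-31 + 25 \left(- \frac{1}{9}\right) 1\right) = - 48 \left(-31 - \frac{25}{9}\right) = \left(-48\right) \left(- \frac{304}{9}\right) = \frac{4864}{3}$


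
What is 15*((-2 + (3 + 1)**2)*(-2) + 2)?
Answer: -390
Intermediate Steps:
15*((-2 + (3 + 1)**2)*(-2) + 2) = 15*((-2 + 4**2)*(-2) + 2) = 15*((-2 + 16)*(-2) + 2) = 15*(14*(-2) + 2) = 15*(-28 + 2) = 15*(-26) = -390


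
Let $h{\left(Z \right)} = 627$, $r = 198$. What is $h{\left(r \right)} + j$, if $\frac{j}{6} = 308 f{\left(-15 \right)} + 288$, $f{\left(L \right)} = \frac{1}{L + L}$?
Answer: $\frac{11467}{5} \approx 2293.4$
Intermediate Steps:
$f{\left(L \right)} = \frac{1}{2 L}$
$j = \frac{8332}{5}$ ($j = 6 \left(308 \frac{1}{2 \left(-15\right)} + 288\right) = 6 \left(308 \cdot \frac{1}{2} \left(- \frac{1}{15}\right) + 288\right) = 6 \left(308 \left(- \frac{1}{30}\right) + 288\right) = 6 \left(- \frac{154}{15} + 288\right) = 6 \cdot \frac{4166}{15} = \frac{8332}{5} \approx 1666.4$)
$h{\left(r \right)} + j = 627 + \frac{8332}{5} = \frac{11467}{5}$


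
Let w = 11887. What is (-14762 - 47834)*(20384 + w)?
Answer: -2020035516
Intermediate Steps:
(-14762 - 47834)*(20384 + w) = (-14762 - 47834)*(20384 + 11887) = -62596*32271 = -2020035516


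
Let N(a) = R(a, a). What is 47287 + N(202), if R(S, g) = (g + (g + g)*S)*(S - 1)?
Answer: 16491097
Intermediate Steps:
R(S, g) = (-1 + S)*(g + 2*S*g) (R(S, g) = (g + (2*g)*S)*(-1 + S) = (g + 2*S*g)*(-1 + S) = (-1 + S)*(g + 2*S*g))
N(a) = a*(-1 - a + 2*a²)
47287 + N(202) = 47287 + 202*(-1 - 1*202 + 2*202²) = 47287 + 202*(-1 - 202 + 2*40804) = 47287 + 202*(-1 - 202 + 81608) = 47287 + 202*81405 = 47287 + 16443810 = 16491097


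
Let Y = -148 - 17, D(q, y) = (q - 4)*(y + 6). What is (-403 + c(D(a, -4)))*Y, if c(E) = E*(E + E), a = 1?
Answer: 54615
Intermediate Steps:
D(q, y) = (-4 + q)*(6 + y)
c(E) = 2*E² (c(E) = E*(2*E) = 2*E²)
Y = -165
(-403 + c(D(a, -4)))*Y = (-403 + 2*(-24 - 4*(-4) + 6*1 + 1*(-4))²)*(-165) = (-403 + 2*(-24 + 16 + 6 - 4)²)*(-165) = (-403 + 2*(-6)²)*(-165) = (-403 + 2*36)*(-165) = (-403 + 72)*(-165) = -331*(-165) = 54615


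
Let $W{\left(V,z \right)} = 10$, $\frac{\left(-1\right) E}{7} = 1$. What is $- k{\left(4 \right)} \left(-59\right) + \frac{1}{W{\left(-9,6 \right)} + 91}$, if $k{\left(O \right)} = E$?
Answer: $- \frac{41712}{101} \approx -412.99$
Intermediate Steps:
$E = -7$ ($E = \left(-7\right) 1 = -7$)
$k{\left(O \right)} = -7$
$- k{\left(4 \right)} \left(-59\right) + \frac{1}{W{\left(-9,6 \right)} + 91} = \left(-1\right) \left(-7\right) \left(-59\right) + \frac{1}{10 + 91} = 7 \left(-59\right) + \frac{1}{101} = -413 + \frac{1}{101} = - \frac{41712}{101}$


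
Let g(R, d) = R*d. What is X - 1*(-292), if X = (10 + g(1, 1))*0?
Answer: 292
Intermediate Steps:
X = 0 (X = (10 + 1*1)*0 = (10 + 1)*0 = 11*0 = 0)
X - 1*(-292) = 0 - 1*(-292) = 0 + 292 = 292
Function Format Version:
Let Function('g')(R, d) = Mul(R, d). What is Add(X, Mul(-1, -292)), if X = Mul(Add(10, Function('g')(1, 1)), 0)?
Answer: 292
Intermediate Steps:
X = 0 (X = Mul(Add(10, Mul(1, 1)), 0) = Mul(Add(10, 1), 0) = Mul(11, 0) = 0)
Add(X, Mul(-1, -292)) = Add(0, Mul(-1, -292)) = Add(0, 292) = 292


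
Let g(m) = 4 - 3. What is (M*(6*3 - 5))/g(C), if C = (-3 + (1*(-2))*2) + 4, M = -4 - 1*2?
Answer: -78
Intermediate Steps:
M = -6 (M = -4 - 2 = -6)
C = -3 (C = (-3 - 2*2) + 4 = (-3 - 4) + 4 = -7 + 4 = -3)
g(m) = 1
(M*(6*3 - 5))/g(C) = -6*(6*3 - 5)/1 = -6*(18 - 5)*1 = -6*13*1 = -78*1 = -78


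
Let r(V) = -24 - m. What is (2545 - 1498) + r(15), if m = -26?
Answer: 1049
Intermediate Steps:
r(V) = 2 (r(V) = -24 - 1*(-26) = -24 + 26 = 2)
(2545 - 1498) + r(15) = (2545 - 1498) + 2 = 1047 + 2 = 1049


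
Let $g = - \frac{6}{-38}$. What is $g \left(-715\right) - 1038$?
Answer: $- \frac{21867}{19} \approx -1150.9$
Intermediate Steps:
$g = \frac{3}{19}$ ($g = \left(-6\right) \left(- \frac{1}{38}\right) = \frac{3}{19} \approx 0.15789$)
$g \left(-715\right) - 1038 = \frac{3}{19} \left(-715\right) - 1038 = - \frac{2145}{19} - 1038 = - \frac{21867}{19}$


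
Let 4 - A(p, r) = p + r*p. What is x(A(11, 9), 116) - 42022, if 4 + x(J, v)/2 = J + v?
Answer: -42010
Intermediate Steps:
A(p, r) = 4 - p - p*r (A(p, r) = 4 - (p + r*p) = 4 - (p + p*r) = 4 + (-p - p*r) = 4 - p - p*r)
x(J, v) = -8 + 2*J + 2*v (x(J, v) = -8 + 2*(J + v) = -8 + (2*J + 2*v) = -8 + 2*J + 2*v)
x(A(11, 9), 116) - 42022 = (-8 + 2*(4 - 1*11 - 1*11*9) + 2*116) - 42022 = (-8 + 2*(4 - 11 - 99) + 232) - 42022 = (-8 + 2*(-106) + 232) - 42022 = (-8 - 212 + 232) - 42022 = 12 - 42022 = -42010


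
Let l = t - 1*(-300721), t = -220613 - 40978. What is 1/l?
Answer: 1/39130 ≈ 2.5556e-5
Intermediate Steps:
t = -261591
l = 39130 (l = -261591 - 1*(-300721) = -261591 + 300721 = 39130)
1/l = 1/39130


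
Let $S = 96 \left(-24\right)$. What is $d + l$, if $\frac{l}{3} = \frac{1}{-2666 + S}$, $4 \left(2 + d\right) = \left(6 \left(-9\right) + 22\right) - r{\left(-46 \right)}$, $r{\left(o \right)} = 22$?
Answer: $- \frac{38519}{2485} \approx -15.501$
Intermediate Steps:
$S = -2304$
$d = - \frac{31}{2}$ ($d = -2 + \frac{\left(6 \left(-9\right) + 22\right) - 22}{4} = -2 + \frac{\left(-54 + 22\right) - 22}{4} = -2 + \frac{-32 - 22}{4} = -2 + \frac{1}{4} \left(-54\right) = -2 - \frac{27}{2} = - \frac{31}{2} \approx -15.5$)
$l = - \frac{3}{4970}$ ($l = \frac{3}{-2666 - 2304} = \frac{3}{-4970} = 3 \left(- \frac{1}{4970}\right) = - \frac{3}{4970} \approx -0.00060362$)
$d + l = - \frac{31}{2} - \frac{3}{4970} = - \frac{38519}{2485}$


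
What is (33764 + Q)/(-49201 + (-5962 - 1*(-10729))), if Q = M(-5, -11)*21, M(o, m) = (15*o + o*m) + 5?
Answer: -2573/3418 ≈ -0.75278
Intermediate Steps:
M(o, m) = 5 + 15*o + m*o (M(o, m) = (15*o + m*o) + 5 = 5 + 15*o + m*o)
Q = -315 (Q = (5 + 15*(-5) - 11*(-5))*21 = (5 - 75 + 55)*21 = -15*21 = -315)
(33764 + Q)/(-49201 + (-5962 - 1*(-10729))) = (33764 - 315)/(-49201 + (-5962 - 1*(-10729))) = 33449/(-49201 + (-5962 + 10729)) = 33449/(-49201 + 4767) = 33449/(-44434) = 33449*(-1/44434) = -2573/3418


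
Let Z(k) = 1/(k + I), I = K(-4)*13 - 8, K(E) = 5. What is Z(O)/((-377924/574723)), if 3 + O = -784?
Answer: 574723/275884520 ≈ 0.0020832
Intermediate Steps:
O = -787 (O = -3 - 784 = -787)
I = 57 (I = 5*13 - 8 = 65 - 8 = 57)
Z(k) = 1/(57 + k) (Z(k) = 1/(k + 57) = 1/(57 + k))
Z(O)/((-377924/574723)) = 1/((57 - 787)*((-377924/574723))) = 1/((-730)*((-377924*1/574723))) = -1/(730*(-377924/574723)) = -1/730*(-574723/377924) = 574723/275884520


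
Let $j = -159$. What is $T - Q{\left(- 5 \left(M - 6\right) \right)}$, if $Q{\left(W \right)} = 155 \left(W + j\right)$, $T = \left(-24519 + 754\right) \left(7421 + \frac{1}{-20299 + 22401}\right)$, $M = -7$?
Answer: $- \frac{370678254255}{2102} \approx -1.7635 \cdot 10^{8}$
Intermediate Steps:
$T = - \frac{370708880395}{2102}$ ($T = - 23765 \left(7421 + \frac{1}{2102}\right) = \left(-23765\right) \frac{15598943}{2102} = - \frac{370708880395}{2102} \approx -1.7636 \cdot 10^{8}$)
$Q{\left(W \right)} = -24645 + 155 W$ ($Q{\left(W \right)} = 155 \left(W - 159\right) = 155 \left(-159 + W\right) = -24645 + 155 W$)
$T - Q{\left(- 5 \left(M - 6\right) \right)} = - \frac{370708880395}{2102} - \left(-24645 + 155 \left(- 5 \left(-7 - 6\right)\right)\right) = - \frac{370708880395}{2102} - \left(-24645 + 155 \left(\left(-5\right) \left(-13\right)\right)\right) = - \frac{370708880395}{2102} - \left(-24645 + 155 \cdot 65\right) = - \frac{370708880395}{2102} - \left(-24645 + 10075\right) = - \frac{370708880395}{2102} - -14570 = - \frac{370708880395}{2102} + 14570 = - \frac{370678254255}{2102}$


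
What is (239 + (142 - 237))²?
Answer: 20736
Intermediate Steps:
(239 + (142 - 237))² = (239 - 95)² = 144² = 20736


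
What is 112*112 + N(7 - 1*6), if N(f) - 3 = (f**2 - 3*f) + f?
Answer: 12546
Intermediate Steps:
N(f) = 3 + f**2 - 2*f (N(f) = 3 + ((f**2 - 3*f) + f) = 3 + (f**2 - 2*f) = 3 + f**2 - 2*f)
112*112 + N(7 - 1*6) = 112*112 + (3 + (7 - 1*6)**2 - 2*(7 - 1*6)) = 12544 + (3 + (7 - 6)**2 - 2*(7 - 6)) = 12544 + (3 + 1**2 - 2*1) = 12544 + (3 + 1 - 2) = 12544 + 2 = 12546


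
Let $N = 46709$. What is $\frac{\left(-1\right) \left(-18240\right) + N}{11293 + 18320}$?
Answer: $\frac{64949}{29613} \approx 2.1933$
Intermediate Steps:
$\frac{\left(-1\right) \left(-18240\right) + N}{11293 + 18320} = \frac{\left(-1\right) \left(-18240\right) + 46709}{11293 + 18320} = \frac{18240 + 46709}{29613} = 64949 \cdot \frac{1}{29613} = \frac{64949}{29613}$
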